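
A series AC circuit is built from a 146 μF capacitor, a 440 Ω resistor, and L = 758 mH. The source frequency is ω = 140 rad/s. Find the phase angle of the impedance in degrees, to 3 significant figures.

X_L = ωL = 106 Ω
X_C = 1/(ωC) = 48.9 Ω
Net reactance X = X_L − X_C = 57.2 Ω
Z = 440 + j57.2 Ω
|Z| = √(440² + 57.2²) = 444 Ω
∠Z = arctan(57.2/440) = 7.41°

7.41°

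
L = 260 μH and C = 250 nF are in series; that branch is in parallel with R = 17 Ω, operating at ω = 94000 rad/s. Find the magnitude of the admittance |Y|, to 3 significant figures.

X_L = ωL = 24.4 Ω
X_C = 1/(ωC) = 42.6 Ω
Branch 1: Z₁ = R = 17.0 Ω
Branch 2 (series LC): Z₂ = j(X_L − X_C) = −j18.1 Ω
Parallel: Z = Z₁Z₂/(Z₁+Z₂), |Z| = 12.4 Ω, ∠Z = -43.2°
|Y| = 1/|Z| = 80.7 mS

80.7 mS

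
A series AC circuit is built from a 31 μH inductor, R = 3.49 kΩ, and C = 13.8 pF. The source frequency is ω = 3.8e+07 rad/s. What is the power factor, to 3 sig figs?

X_L = ωL = 1180 Ω
X_C = 1/(ωC) = 1910 Ω
Net reactance X = X_L − X_C = -729 Ω
Z = 3490 − j729 Ω
|Z| = √(3490² + 729²) = 3570 Ω
∠Z = arctan(-729/3490) = -11.8°
cos φ = cos(-11.8°) = 0.979

0.979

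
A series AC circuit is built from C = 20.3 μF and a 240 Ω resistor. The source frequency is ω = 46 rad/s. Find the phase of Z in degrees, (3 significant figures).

X_C = 1/(ωC) = 1070 Ω
Z = 240 − j1070 Ω
|Z| = √(240² + 1070²) = 1100 Ω
∠Z = arctan(-1070/240) = -77.4°

-77.4°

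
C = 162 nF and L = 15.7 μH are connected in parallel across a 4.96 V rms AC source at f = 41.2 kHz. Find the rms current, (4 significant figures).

ω = 2πf = 258900 rad/s
X_L = ωL = 4.064 Ω
X_C = 1/(ωC) = 23.85 Ω
Parallel: admittances add. Y = 1/(jωL) + jωC
Y = (0 − j0.2041) S
|Y| = 0.2041 S → |Z| = 1/|Y| = 4.899 Ω, ∠Z = −∠Y = 90.00°
I = V/|Z| = 4.96/4.899 = 1.012 A

1.012 A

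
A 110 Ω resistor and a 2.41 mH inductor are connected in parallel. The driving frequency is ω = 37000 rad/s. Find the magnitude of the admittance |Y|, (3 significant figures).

X_L = ωL = 89.2 Ω
Parallel: admittances add. Y = 1/R + 1/(jωL)
Y = (0.00909 − j0.0112) S
|Y| = 0.0144 S → |Z| = 1/|Y| = 69.3 Ω, ∠Z = −∠Y = 51.0°

14.4 mS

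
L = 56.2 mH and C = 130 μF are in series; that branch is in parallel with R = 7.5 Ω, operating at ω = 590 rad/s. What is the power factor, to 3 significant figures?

0.937

X_L = ωL = 33.2 Ω
X_C = 1/(ωC) = 13.0 Ω
Branch 1: Z₁ = R = 7.50 Ω
Branch 2 (series LC): Z₂ = j(X_L − X_C) = j20.1 Ω
Parallel: Z = Z₁Z₂/(Z₁+Z₂), |Z| = 7.03 Ω, ∠Z = 20.4°
cos φ = cos(20.4°) = 0.937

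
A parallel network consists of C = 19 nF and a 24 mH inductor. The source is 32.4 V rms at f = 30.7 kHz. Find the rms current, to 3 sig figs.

ω = 2πf = 192900 rad/s
X_L = ωL = 4630 Ω
X_C = 1/(ωC) = 273 Ω
Parallel: admittances add. Y = 1/(jωL) + jωC
Y = (0 + j0.00345) S
|Y| = 0.00345 S → |Z| = 1/|Y| = 290 Ω, ∠Z = −∠Y = -90.0°
I = V/|Z| = 32.4/290 = 112 mA

112 mA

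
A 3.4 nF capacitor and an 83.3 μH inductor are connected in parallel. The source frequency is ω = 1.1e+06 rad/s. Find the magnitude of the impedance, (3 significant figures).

X_L = ωL = 91.6 Ω
X_C = 1/(ωC) = 267 Ω
Parallel: admittances add. Y = 1/(jωL) + jωC
Y = (0 − j0.00717) S
|Y| = 0.00717 S → |Z| = 1/|Y| = 139 Ω, ∠Z = −∠Y = 90.0°

139 Ω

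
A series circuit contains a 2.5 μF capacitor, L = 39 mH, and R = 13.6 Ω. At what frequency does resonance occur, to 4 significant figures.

509.7 Hz

ω₀ = 1/√(LC) = 1/√(0.039 × 2.5e-06) = 3203 rad/s
f₀ = ω₀/(2π) = 509.7 Hz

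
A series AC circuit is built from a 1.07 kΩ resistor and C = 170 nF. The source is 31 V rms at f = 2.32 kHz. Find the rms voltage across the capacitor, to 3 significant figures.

10.9 V

ω = 2πf = 14580 rad/s
X_C = 1/(ωC) = 404 Ω
Z = 1070 − j404 Ω
|Z| = √(1070² + 404²) = 1140 Ω
I = V/|Z| = 27.1 mA
V_C = I·|Z_C| = 0.0271 × 404 = 10.9 V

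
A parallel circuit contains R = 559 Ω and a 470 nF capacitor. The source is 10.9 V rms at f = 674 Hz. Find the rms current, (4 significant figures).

ω = 2πf = 4235 rad/s
X_C = 1/(ωC) = 502.4 Ω
Parallel: admittances add. Y = 1/R + jωC
Y = (0.001789 + j0.001990) S
|Y| = 0.002676 S → |Z| = 1/|Y| = 373.7 Ω, ∠Z = −∠Y = -48.05°
I = V/|Z| = 10.9/373.7 = 29.17 mA

29.17 mA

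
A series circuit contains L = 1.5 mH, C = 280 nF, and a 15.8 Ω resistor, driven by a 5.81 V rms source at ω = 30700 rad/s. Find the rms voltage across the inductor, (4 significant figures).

3.714 V

X_L = ωL = 46.05 Ω
X_C = 1/(ωC) = 116.3 Ω
Net reactance X = X_L − X_C = -70.28 Ω
Z = 15.80 − j70.28 Ω
|Z| = √(15.80² + 70.28²) = 72.04 Ω
I = V/|Z| = 80.65 mA
V_L = I·|Z_L| = 0.08065 × 46.05 = 3.714 V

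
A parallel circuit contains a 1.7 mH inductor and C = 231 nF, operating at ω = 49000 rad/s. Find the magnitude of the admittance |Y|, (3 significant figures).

X_L = ωL = 83.3 Ω
X_C = 1/(ωC) = 88.3 Ω
Parallel: admittances add. Y = 1/(jωL) + jωC
Y = (0 − j0.000686) S
|Y| = 0.000686 S → |Z| = 1/|Y| = 1460 Ω, ∠Z = −∠Y = 90.0°

686 μS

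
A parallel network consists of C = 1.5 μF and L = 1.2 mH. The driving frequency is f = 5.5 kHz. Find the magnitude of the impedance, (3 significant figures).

36.1 Ω

ω = 2πf = 34560 rad/s
X_L = ωL = 41.5 Ω
X_C = 1/(ωC) = 19.3 Ω
Parallel: admittances add. Y = 1/(jωL) + jωC
Y = (0 + j0.0277) S
|Y| = 0.0277 S → |Z| = 1/|Y| = 36.1 Ω, ∠Z = −∠Y = -90.0°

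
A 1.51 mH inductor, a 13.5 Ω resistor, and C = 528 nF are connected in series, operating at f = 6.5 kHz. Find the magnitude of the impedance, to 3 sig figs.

20.4 Ω

ω = 2πf = 40840 rad/s
X_L = ωL = 61.7 Ω
X_C = 1/(ωC) = 46.4 Ω
Net reactance X = X_L − X_C = 15.3 Ω
Z = 13.5 + j15.3 Ω
|Z| = √(13.5² + 15.3²) = 20.4 Ω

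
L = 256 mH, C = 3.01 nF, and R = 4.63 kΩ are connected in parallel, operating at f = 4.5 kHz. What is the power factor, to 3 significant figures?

ω = 2πf = 28270 rad/s
X_L = ωL = 7240 Ω
X_C = 1/(ωC) = 11800 Ω
Parallel: admittances add. Y = 1/R + 1/(jωL) + jωC
Y = (0.000216 − j5.3e-05) S
|Y| = 0.000222 S → |Z| = 1/|Y| = 4500 Ω, ∠Z = −∠Y = 13.8°
cos φ = cos(13.8°) = 0.971

0.971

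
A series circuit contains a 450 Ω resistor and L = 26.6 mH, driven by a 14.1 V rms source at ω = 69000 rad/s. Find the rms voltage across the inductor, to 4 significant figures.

13.69 V

X_L = ωL = 1835 Ω
Z = 450.0 + j1835 Ω
|Z| = √(450.0² + 1835²) = 1890 Ω
I = V/|Z| = 7.461 mA
V_L = I·|Z_L| = 0.007461 × 1835 = 13.69 V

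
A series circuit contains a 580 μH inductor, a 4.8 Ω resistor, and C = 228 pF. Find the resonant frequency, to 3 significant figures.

438 kHz

ω₀ = 1/√(LC) = 1/√(0.00058 × 2.28e-10) = 2.75e+06 rad/s
f₀ = ω₀/(2π) = 438 kHz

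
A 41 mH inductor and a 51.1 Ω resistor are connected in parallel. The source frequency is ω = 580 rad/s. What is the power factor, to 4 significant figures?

X_L = ωL = 23.78 Ω
Parallel: admittances add. Y = 1/R + 1/(jωL)
Y = (0.01957 − j0.04205) S
|Y| = 0.04638 S → |Z| = 1/|Y| = 21.56 Ω, ∠Z = −∠Y = 65.04°
cos φ = cos(65.04°) = 0.4219

0.4219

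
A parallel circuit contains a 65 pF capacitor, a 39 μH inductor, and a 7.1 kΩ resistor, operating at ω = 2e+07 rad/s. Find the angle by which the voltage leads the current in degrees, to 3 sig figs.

-7.26°

X_L = ωL = 780 Ω
X_C = 1/(ωC) = 769 Ω
Parallel: admittances add. Y = 1/R + 1/(jωL) + jωC
Y = (0.000141 + j1.79e-05) S
|Y| = 0.000142 S → |Z| = 1/|Y| = 7040 Ω, ∠Z = −∠Y = -7.26°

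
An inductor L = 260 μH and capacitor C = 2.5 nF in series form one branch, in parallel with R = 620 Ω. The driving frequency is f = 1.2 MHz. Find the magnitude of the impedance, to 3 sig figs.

ω = 2πf = 7.54e+06 rad/s
X_L = ωL = 1960 Ω
X_C = 1/(ωC) = 53.1 Ω
Branch 1: Z₁ = R = 620 Ω
Branch 2 (series LC): Z₂ = j(X_L − X_C) = j1910 Ω
Parallel: Z = Z₁Z₂/(Z₁+Z₂), |Z| = 590 Ω, ∠Z = 18.0°

590 Ω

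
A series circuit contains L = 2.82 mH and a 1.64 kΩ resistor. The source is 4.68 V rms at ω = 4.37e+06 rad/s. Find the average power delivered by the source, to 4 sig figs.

X_L = ωL = 12320 Ω
Z = 1640 + j12320 Ω
|Z| = √(1640² + 12320²) = 12430 Ω
∠Z = arctan(12320/1640) = 82.42°
I = V/|Z| = 376.4 μA
P = VI cos φ = 4.68 × 0.0003764 × cos(82.42°) = 232.4 μW

232.4 μW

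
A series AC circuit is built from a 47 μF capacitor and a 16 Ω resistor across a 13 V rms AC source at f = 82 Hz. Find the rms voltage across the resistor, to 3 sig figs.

4.70 V

ω = 2πf = 515.2 rad/s
X_C = 1/(ωC) = 41.3 Ω
Z = 16.0 − j41.3 Ω
|Z| = √(16.0² + 41.3²) = 44.3 Ω
I = V/|Z| = 294 mA
V_R = I·|Z_R| = 0.294 × 16.0 = 4.70 V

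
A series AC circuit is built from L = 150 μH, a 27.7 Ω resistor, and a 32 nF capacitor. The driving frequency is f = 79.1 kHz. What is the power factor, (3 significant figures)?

ω = 2πf = 497000 rad/s
X_L = ωL = 74.5 Ω
X_C = 1/(ωC) = 62.9 Ω
Net reactance X = X_L − X_C = 11.7 Ω
Z = 27.7 + j11.7 Ω
|Z| = √(27.7² + 11.7²) = 30.1 Ω
∠Z = arctan(11.7/27.7) = 22.9°
cos φ = cos(22.9°) = 0.922

0.922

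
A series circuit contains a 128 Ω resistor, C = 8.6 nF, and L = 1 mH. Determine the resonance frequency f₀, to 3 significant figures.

ω₀ = 1/√(LC) = 1/√(0.001 × 8.6e-09) = 341000 rad/s
f₀ = ω₀/(2π) = 54.3 kHz

54.3 kHz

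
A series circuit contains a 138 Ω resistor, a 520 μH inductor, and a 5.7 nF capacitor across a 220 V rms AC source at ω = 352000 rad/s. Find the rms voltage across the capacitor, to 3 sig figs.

319 V

X_L = ωL = 183 Ω
X_C = 1/(ωC) = 498 Ω
Net reactance X = X_L − X_C = -315 Ω
Z = 138 − j315 Ω
|Z| = √(138² + 315²) = 344 Ω
I = V/|Z| = 639 mA
V_C = I·|Z_C| = 0.639 × 498 = 319 V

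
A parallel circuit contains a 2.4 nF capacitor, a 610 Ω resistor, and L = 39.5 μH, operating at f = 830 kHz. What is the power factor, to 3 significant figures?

0.209

ω = 2πf = 5.215e+06 rad/s
X_L = ωL = 206 Ω
X_C = 1/(ωC) = 79.9 Ω
Parallel: admittances add. Y = 1/R + 1/(jωL) + jωC
Y = (0.00164 + j0.00766) S
|Y| = 0.00784 S → |Z| = 1/|Y| = 128 Ω, ∠Z = −∠Y = -77.9°
cos φ = cos(-77.9°) = 0.209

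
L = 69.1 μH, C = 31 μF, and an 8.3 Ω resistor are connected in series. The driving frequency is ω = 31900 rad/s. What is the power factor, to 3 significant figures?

X_L = ωL = 2.20 Ω
X_C = 1/(ωC) = 1.01 Ω
Net reactance X = X_L − X_C = 1.19 Ω
Z = 8.30 + j1.19 Ω
|Z| = √(8.30² + 1.19²) = 8.39 Ω
∠Z = arctan(1.19/8.30) = 8.18°
cos φ = cos(8.18°) = 0.990

0.990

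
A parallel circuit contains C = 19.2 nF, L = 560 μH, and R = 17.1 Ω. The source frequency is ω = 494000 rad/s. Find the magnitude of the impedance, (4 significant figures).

17.01 Ω

X_L = ωL = 276.6 Ω
X_C = 1/(ωC) = 105.4 Ω
Parallel: admittances add. Y = 1/R + 1/(jωL) + jωC
Y = (0.05848 + j0.005870) S
|Y| = 0.05877 S → |Z| = 1/|Y| = 17.01 Ω, ∠Z = −∠Y = -5.732°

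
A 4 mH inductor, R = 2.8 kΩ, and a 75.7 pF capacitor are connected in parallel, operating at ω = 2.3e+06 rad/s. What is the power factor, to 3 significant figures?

0.984

X_L = ωL = 9200 Ω
X_C = 1/(ωC) = 5740 Ω
Parallel: admittances add. Y = 1/R + 1/(jωL) + jωC
Y = (0.000357 + j6.54e-05) S
|Y| = 0.000363 S → |Z| = 1/|Y| = 2750 Ω, ∠Z = −∠Y = -10.4°
cos φ = cos(-10.4°) = 0.984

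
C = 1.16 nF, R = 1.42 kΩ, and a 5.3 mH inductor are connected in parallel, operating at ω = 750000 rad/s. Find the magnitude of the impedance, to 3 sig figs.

1070 Ω

X_L = ωL = 3980 Ω
X_C = 1/(ωC) = 1150 Ω
Parallel: admittances add. Y = 1/R + 1/(jωL) + jωC
Y = (0.000704 + j0.000618) S
|Y| = 0.000937 S → |Z| = 1/|Y| = 1070 Ω, ∠Z = −∠Y = -41.3°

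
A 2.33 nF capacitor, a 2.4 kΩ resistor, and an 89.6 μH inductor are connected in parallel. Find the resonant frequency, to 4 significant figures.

348.3 kHz

ω₀ = 1/√(LC) = 1/√(8.96e-05 × 2.33e-09) = 2.189e+06 rad/s
f₀ = ω₀/(2π) = 348.3 kHz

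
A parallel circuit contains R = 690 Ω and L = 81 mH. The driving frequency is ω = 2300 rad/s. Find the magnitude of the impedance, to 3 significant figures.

180 Ω

X_L = ωL = 186 Ω
Parallel: admittances add. Y = 1/R + 1/(jωL)
Y = (0.00145 − j0.00537) S
|Y| = 0.00556 S → |Z| = 1/|Y| = 180 Ω, ∠Z = −∠Y = 74.9°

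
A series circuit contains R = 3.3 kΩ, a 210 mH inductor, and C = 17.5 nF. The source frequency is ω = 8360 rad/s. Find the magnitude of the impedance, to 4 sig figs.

6057 Ω

X_L = ωL = 1756 Ω
X_C = 1/(ωC) = 6835 Ω
Net reactance X = X_L − X_C = -5080 Ω
Z = 3300 − j5080 Ω
|Z| = √(3300² + 5080²) = 6057 Ω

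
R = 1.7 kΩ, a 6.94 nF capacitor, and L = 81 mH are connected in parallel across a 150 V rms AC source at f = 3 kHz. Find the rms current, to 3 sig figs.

118 mA

ω = 2πf = 18850 rad/s
X_L = ωL = 1530 Ω
X_C = 1/(ωC) = 7640 Ω
Parallel: admittances add. Y = 1/R + 1/(jωL) + jωC
Y = (0.000588 − j0.000524) S
|Y| = 0.000788 S → |Z| = 1/|Y| = 1270 Ω, ∠Z = −∠Y = 41.7°
I = V/|Z| = 150/1270 = 118 mA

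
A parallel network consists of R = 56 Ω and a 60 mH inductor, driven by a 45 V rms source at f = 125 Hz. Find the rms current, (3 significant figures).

ω = 2πf = 785.4 rad/s
X_L = ωL = 47.1 Ω
Parallel: admittances add. Y = 1/R + 1/(jωL)
Y = (0.0179 − j0.0212) S
|Y| = 0.0277 S → |Z| = 1/|Y| = 36.1 Ω, ∠Z = −∠Y = 49.9°
I = V/|Z| = 45/36.1 = 1.25 A

1.25 A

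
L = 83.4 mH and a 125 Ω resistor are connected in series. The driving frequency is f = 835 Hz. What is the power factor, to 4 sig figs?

0.2747

ω = 2πf = 5246 rad/s
X_L = ωL = 437.6 Ω
Z = 125.0 + j437.6 Ω
|Z| = √(125.0² + 437.6²) = 455.1 Ω
∠Z = arctan(437.6/125.0) = 74.06°
cos φ = cos(74.06°) = 0.2747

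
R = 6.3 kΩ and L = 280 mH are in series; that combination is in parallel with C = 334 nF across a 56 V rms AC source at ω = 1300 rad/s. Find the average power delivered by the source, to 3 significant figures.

X_L = ωL = 364 Ω
X_C = 1/(ωC) = 2300 Ω
Branch 1 (R+jX_L): Z₁ = 6300 + j364 Ω, |Z₁| = 6310 Ω
Branch 2 (−jX_C): Z₂ = −j2300 Ω
Parallel: Z = Z₁Z₂/(Z₁+Z₂), |Z| = 2200 Ω, ∠Z = -69.6°
I = V/|Z| = 25.4 mA
P = VI cos φ = 56 × 0.0254 × cos(-69.6°) = 496 mW

496 mW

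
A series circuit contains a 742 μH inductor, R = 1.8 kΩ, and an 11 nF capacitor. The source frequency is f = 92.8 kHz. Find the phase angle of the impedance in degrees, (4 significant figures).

ω = 2πf = 583100 rad/s
X_L = ωL = 432.6 Ω
X_C = 1/(ωC) = 155.9 Ω
Net reactance X = X_L − X_C = 276.7 Ω
Z = 1800 + j276.7 Ω
|Z| = √(1800² + 276.7²) = 1821 Ω
∠Z = arctan(276.7/1800) = 8.740°

8.740°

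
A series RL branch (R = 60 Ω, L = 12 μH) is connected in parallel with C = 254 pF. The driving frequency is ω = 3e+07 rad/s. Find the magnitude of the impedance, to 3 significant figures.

203 Ω

X_L = ωL = 360 Ω
X_C = 1/(ωC) = 131 Ω
Branch 1 (R+jX_L): Z₁ = 60.0 + j360 Ω, |Z₁| = 365 Ω
Branch 2 (−jX_C): Z₂ = −j131 Ω
Parallel: Z = Z₁Z₂/(Z₁+Z₂), |Z| = 203 Ω, ∠Z = -84.8°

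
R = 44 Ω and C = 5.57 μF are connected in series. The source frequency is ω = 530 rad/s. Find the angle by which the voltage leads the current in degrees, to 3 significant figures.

X_C = 1/(ωC) = 339 Ω
Z = 44.0 − j339 Ω
|Z| = √(44.0² + 339²) = 342 Ω
∠Z = arctan(-339/44.0) = -82.6°

-82.6°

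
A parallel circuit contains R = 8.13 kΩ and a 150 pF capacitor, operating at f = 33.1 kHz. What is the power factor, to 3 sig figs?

0.969

ω = 2πf = 208000 rad/s
X_C = 1/(ωC) = 32100 Ω
Parallel: admittances add. Y = 1/R + jωC
Y = (0.000123 + j3.12e-05) S
|Y| = 0.000127 S → |Z| = 1/|Y| = 7880 Ω, ∠Z = −∠Y = -14.2°
cos φ = cos(-14.2°) = 0.969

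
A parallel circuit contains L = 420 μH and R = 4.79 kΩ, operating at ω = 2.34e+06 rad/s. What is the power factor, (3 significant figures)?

0.201

X_L = ωL = 983 Ω
Parallel: admittances add. Y = 1/R + 1/(jωL)
Y = (0.000209 − j0.00102) S
|Y| = 0.00104 S → |Z| = 1/|Y| = 963 Ω, ∠Z = −∠Y = 78.4°
cos φ = cos(78.4°) = 0.201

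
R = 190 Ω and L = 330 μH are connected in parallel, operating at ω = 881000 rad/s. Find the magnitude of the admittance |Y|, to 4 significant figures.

X_L = ωL = 290.7 Ω
Parallel: admittances add. Y = 1/R + 1/(jωL)
Y = (0.005263 − j0.003440) S
|Y| = 0.006287 S → |Z| = 1/|Y| = 159.0 Ω, ∠Z = −∠Y = 33.17°

6.287 mS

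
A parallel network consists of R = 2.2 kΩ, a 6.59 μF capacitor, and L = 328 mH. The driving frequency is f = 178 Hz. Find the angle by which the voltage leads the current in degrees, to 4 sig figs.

-84.41°

ω = 2πf = 1118 rad/s
X_L = ωL = 366.8 Ω
X_C = 1/(ωC) = 135.7 Ω
Parallel: admittances add. Y = 1/R + 1/(jωL) + jωC
Y = (0.0004545 + j0.004644) S
|Y| = 0.004666 S → |Z| = 1/|Y| = 214.3 Ω, ∠Z = −∠Y = -84.41°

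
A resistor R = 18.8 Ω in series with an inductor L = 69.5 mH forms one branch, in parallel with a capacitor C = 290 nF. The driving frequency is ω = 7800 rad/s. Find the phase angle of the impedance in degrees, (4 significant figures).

X_L = ωL = 542.1 Ω
X_C = 1/(ωC) = 442.1 Ω
Branch 1 (R+jX_L): Z₁ = 18.80 + j542.1 Ω, |Z₁| = 542.4 Ω
Branch 2 (−jX_C): Z₂ = −j442.1 Ω
Parallel: Z = Z₁Z₂/(Z₁+Z₂), |Z| = 2356 Ω, ∠Z = -81.34°

-81.34°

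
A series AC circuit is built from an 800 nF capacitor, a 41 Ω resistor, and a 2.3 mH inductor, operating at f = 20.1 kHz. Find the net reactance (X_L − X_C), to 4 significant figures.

ω = 2πf = 126300 rad/s
X_L = ωL = 290.5 Ω
X_C = 1/(ωC) = 9.898 Ω
X = 290.5 − 9.898 = 280.6 Ω

280.6 Ω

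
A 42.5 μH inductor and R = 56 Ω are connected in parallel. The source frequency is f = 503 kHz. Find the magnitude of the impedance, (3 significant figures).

ω = 2πf = 3.16e+06 rad/s
X_L = ωL = 134 Ω
Parallel: admittances add. Y = 1/R + 1/(jωL)
Y = (0.0179 − j0.00744) S
|Y| = 0.0193 S → |Z| = 1/|Y| = 51.7 Ω, ∠Z = −∠Y = 22.6°

51.7 Ω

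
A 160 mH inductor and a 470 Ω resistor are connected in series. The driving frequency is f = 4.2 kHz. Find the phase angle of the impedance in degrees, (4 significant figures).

ω = 2πf = 26390 rad/s
X_L = ωL = 4222 Ω
Z = 470.0 + j4222 Ω
|Z| = √(470.0² + 4222²) = 4248 Ω
∠Z = arctan(4222/470.0) = 83.65°

83.65°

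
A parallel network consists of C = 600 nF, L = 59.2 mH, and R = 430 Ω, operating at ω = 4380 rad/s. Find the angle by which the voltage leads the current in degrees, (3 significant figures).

X_L = ωL = 259 Ω
X_C = 1/(ωC) = 381 Ω
Parallel: admittances add. Y = 1/R + 1/(jωL) + jωC
Y = (0.00233 − j0.00123) S
|Y| = 0.00263 S → |Z| = 1/|Y| = 380 Ω, ∠Z = −∠Y = 27.8°

27.8°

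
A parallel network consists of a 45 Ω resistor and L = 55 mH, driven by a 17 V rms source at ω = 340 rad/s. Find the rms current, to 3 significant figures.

984 mA

X_L = ωL = 18.7 Ω
Parallel: admittances add. Y = 1/R + 1/(jωL)
Y = (0.0222 − j0.0535) S
|Y| = 0.0579 S → |Z| = 1/|Y| = 17.3 Ω, ∠Z = −∠Y = 67.4°
I = V/|Z| = 17/17.3 = 984 mA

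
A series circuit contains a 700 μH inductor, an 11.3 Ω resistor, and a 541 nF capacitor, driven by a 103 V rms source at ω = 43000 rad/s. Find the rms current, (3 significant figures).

X_L = ωL = 30.1 Ω
X_C = 1/(ωC) = 43.0 Ω
Net reactance X = X_L − X_C = -12.9 Ω
Z = 11.3 − j12.9 Ω
|Z| = √(11.3² + 12.9²) = 17.1 Ω
I = V/|Z| = 103/17.1 = 6.01 A

6.01 A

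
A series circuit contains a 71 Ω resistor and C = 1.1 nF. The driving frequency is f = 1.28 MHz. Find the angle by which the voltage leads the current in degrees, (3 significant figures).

ω = 2πf = 8.042e+06 rad/s
X_C = 1/(ωC) = 113 Ω
Z = 71.0 − j113 Ω
|Z| = √(71.0² + 113²) = 133 Ω
∠Z = arctan(-113/71.0) = -57.9°

-57.9°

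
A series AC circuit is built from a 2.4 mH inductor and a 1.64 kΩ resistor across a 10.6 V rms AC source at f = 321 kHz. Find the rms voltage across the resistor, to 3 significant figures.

3.40 V

ω = 2πf = 2.017e+06 rad/s
X_L = ωL = 4840 Ω
Z = 1640 + j4840 Ω
|Z| = √(1640² + 4840²) = 5110 Ω
I = V/|Z| = 2.07 mA
V_R = I·|Z_R| = 0.00207 × 1640 = 3.40 V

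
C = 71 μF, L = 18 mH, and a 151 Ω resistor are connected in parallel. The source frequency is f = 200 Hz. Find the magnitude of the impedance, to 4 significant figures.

21.98 Ω

ω = 2πf = 1257 rad/s
X_L = ωL = 22.62 Ω
X_C = 1/(ωC) = 11.21 Ω
Parallel: admittances add. Y = 1/R + 1/(jωL) + jωC
Y = (0.006623 + j0.04501) S
|Y| = 0.04550 S → |Z| = 1/|Y| = 21.98 Ω, ∠Z = −∠Y = -81.63°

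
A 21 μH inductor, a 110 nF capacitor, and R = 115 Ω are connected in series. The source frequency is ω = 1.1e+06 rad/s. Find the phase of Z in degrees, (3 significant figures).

X_L = ωL = 23.1 Ω
X_C = 1/(ωC) = 8.26 Ω
Net reactance X = X_L − X_C = 14.8 Ω
Z = 115 + j14.8 Ω
|Z| = √(115² + 14.8²) = 116 Ω
∠Z = arctan(14.8/115) = 7.35°

7.35°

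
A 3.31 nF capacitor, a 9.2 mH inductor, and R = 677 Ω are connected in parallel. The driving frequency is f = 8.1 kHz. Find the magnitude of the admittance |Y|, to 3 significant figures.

2.46 mS

ω = 2πf = 50890 rad/s
X_L = ωL = 468 Ω
X_C = 1/(ωC) = 5940 Ω
Parallel: admittances add. Y = 1/R + 1/(jωL) + jωC
Y = (0.00148 − j0.00197) S
|Y| = 0.00246 S → |Z| = 1/|Y| = 406 Ω, ∠Z = −∠Y = 53.1°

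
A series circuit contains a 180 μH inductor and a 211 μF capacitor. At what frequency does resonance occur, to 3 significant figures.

ω₀ = 1/√(LC) = 1/√(0.00018 × 0.000211) = 5131 rad/s
f₀ = ω₀/(2π) = 817 Hz

817 Hz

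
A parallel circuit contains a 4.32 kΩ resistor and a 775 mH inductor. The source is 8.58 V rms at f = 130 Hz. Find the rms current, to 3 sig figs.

13.7 mA

ω = 2πf = 816.8 rad/s
X_L = ωL = 633 Ω
Parallel: admittances add. Y = 1/R + 1/(jωL)
Y = (0.000231 − j0.00158) S
|Y| = 0.00160 S → |Z| = 1/|Y| = 626 Ω, ∠Z = −∠Y = 81.7°
I = V/|Z| = 8.58/626 = 13.7 mA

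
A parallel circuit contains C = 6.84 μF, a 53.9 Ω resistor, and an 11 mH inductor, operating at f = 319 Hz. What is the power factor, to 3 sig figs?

0.506

ω = 2πf = 2004 rad/s
X_L = ωL = 22.0 Ω
X_C = 1/(ωC) = 72.9 Ω
Parallel: admittances add. Y = 1/R + 1/(jωL) + jωC
Y = (0.0186 − j0.0316) S
|Y| = 0.0367 S → |Z| = 1/|Y| = 27.3 Ω, ∠Z = −∠Y = 59.6°
cos φ = cos(59.6°) = 0.506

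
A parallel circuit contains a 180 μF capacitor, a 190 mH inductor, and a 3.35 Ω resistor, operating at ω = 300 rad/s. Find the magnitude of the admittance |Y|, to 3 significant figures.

301 mS

X_L = ωL = 57.0 Ω
X_C = 1/(ωC) = 18.5 Ω
Parallel: admittances add. Y = 1/R + 1/(jωL) + jωC
Y = (0.299 + j0.0365) S
|Y| = 0.301 S → |Z| = 1/|Y| = 3.33 Ω, ∠Z = −∠Y = -6.96°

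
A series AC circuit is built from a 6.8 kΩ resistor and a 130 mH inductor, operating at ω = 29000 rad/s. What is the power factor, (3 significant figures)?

0.875

X_L = ωL = 3770 Ω
Z = 6800 + j3770 Ω
|Z| = √(6800² + 3770²) = 7780 Ω
∠Z = arctan(3770/6800) = 29.0°
cos φ = cos(29.0°) = 0.875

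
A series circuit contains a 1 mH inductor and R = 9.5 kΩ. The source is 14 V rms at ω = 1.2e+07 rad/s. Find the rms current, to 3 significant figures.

915 μA

X_L = ωL = 12000 Ω
Z = 9500 + j12000 Ω
|Z| = √(9500² + 12000²) = 15300 Ω
I = V/|Z| = 14/15300 = 915 μA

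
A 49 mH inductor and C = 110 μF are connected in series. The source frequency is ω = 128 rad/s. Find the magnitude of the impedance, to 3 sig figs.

64.8 Ω

X_L = ωL = 6.27 Ω
X_C = 1/(ωC) = 71.0 Ω
Net reactance X = X_L − X_C = -64.8 Ω
Z = − j64.8 Ω
|Z| = √(0² + 64.8²) = 64.8 Ω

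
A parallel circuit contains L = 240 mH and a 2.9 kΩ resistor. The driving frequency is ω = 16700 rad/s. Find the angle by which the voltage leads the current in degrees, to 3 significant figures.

X_L = ωL = 4010 Ω
Parallel: admittances add. Y = 1/R + 1/(jωL)
Y = (0.000345 − j0.000250) S
|Y| = 0.000426 S → |Z| = 1/|Y| = 2350 Ω, ∠Z = −∠Y = 35.9°

35.9°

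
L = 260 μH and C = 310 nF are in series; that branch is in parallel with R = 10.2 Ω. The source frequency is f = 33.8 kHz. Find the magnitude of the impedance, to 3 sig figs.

ω = 2πf = 212400 rad/s
X_L = ωL = 55.2 Ω
X_C = 1/(ωC) = 15.2 Ω
Branch 1: Z₁ = R = 10.2 Ω
Branch 2 (series LC): Z₂ = j(X_L − X_C) = j40.0 Ω
Parallel: Z = Z₁Z₂/(Z₁+Z₂), |Z| = 9.88 Ω, ∠Z = 14.3°

9.88 Ω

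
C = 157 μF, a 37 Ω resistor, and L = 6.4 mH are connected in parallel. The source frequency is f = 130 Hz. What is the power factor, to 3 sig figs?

ω = 2πf = 816.8 rad/s
X_L = ωL = 5.23 Ω
X_C = 1/(ωC) = 7.80 Ω
Parallel: admittances add. Y = 1/R + 1/(jωL) + jωC
Y = (0.0270 − j0.0631) S
|Y| = 0.0686 S → |Z| = 1/|Y| = 14.6 Ω, ∠Z = −∠Y = 66.8°
cos φ = cos(66.8°) = 0.394

0.394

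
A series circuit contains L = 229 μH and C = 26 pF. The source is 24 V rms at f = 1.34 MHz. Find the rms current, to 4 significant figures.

ω = 2πf = 8.419e+06 rad/s
X_L = ωL = 1928 Ω
X_C = 1/(ωC) = 4568 Ω
Net reactance X = X_L − X_C = -2640 Ω
Z = − j2640 Ω
|Z| = √(0² + 2640²) = 2640 Ω
I = V/|Z| = 24/2640 = 9.091 mA

9.091 mA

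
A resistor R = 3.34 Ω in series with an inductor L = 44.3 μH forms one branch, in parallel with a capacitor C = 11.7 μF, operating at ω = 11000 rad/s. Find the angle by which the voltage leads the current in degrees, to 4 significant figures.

-16.34°

X_L = ωL = 0.4873 Ω
X_C = 1/(ωC) = 7.770 Ω
Branch 1 (R+jX_L): Z₁ = 3.340 + j0.4873 Ω, |Z₁| = 3.375 Ω
Branch 2 (−jX_C): Z₂ = −j7.770 Ω
Parallel: Z = Z₁Z₂/(Z₁+Z₂), |Z| = 3.273 Ω, ∠Z = -16.34°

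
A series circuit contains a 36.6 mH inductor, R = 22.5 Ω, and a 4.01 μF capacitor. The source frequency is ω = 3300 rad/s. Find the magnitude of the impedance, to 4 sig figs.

50.50 Ω

X_L = ωL = 120.8 Ω
X_C = 1/(ωC) = 75.57 Ω
Net reactance X = X_L − X_C = 45.21 Ω
Z = 22.50 + j45.21 Ω
|Z| = √(22.50² + 45.21²) = 50.50 Ω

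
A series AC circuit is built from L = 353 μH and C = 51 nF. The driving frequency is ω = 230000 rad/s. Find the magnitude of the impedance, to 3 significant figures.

X_L = ωL = 81.2 Ω
X_C = 1/(ωC) = 85.3 Ω
Net reactance X = X_L − X_C = -4.06 Ω
Z = − j4.06 Ω
|Z| = √(0² + 4.06²) = 4.06 Ω

4.06 Ω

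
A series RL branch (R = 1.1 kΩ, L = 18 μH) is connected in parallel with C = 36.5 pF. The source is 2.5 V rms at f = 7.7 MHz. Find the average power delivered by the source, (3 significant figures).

3.49 mW

ω = 2πf = 4.838e+07 rad/s
X_L = ωL = 871 Ω
X_C = 1/(ωC) = 566 Ω
Branch 1 (R+jX_L): Z₁ = 1100 + j871 Ω, |Z₁| = 1400 Ω
Branch 2 (−jX_C): Z₂ = −j566 Ω
Parallel: Z = Z₁Z₂/(Z₁+Z₂), |Z| = 696 Ω, ∠Z = -67.1°
I = V/|Z| = 3.59 mA
P = VI cos φ = 2.5 × 0.00359 × cos(-67.1°) = 3.49 mW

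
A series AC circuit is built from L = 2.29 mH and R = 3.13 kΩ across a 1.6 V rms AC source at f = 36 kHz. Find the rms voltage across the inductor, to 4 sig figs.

0.2612 V

ω = 2πf = 226200 rad/s
X_L = ωL = 518.0 Ω
Z = 3130 + j518.0 Ω
|Z| = √(3130² + 518.0²) = 3173 Ω
I = V/|Z| = 504.3 μA
V_L = I·|Z_L| = 0.0005043 × 518.0 = 0.2612 V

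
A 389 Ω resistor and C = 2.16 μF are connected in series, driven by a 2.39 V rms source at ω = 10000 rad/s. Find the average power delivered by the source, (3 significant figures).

14.5 mW

X_C = 1/(ωC) = 46.3 Ω
Z = 389 − j46.3 Ω
|Z| = √(389² + 46.3²) = 392 Ω
∠Z = arctan(-46.3/389) = -6.79°
I = V/|Z| = 6.10 mA
P = VI cos φ = 2.39 × 0.00610 × cos(-6.79°) = 14.5 mW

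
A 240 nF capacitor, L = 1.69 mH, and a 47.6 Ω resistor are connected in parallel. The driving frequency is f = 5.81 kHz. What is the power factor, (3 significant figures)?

ω = 2πf = 36510 rad/s
X_L = ωL = 61.7 Ω
X_C = 1/(ωC) = 114 Ω
Parallel: admittances add. Y = 1/R + 1/(jωL) + jωC
Y = (0.0210 − j0.00745) S
|Y| = 0.0223 S → |Z| = 1/|Y| = 44.9 Ω, ∠Z = −∠Y = 19.5°
cos φ = cos(19.5°) = 0.943

0.943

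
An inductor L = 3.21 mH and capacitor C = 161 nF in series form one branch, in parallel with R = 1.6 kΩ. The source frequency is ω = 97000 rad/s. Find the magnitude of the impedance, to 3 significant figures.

X_L = ωL = 311 Ω
X_C = 1/(ωC) = 64.0 Ω
Branch 1: Z₁ = R = 1600 Ω
Branch 2 (series LC): Z₂ = j(X_L − X_C) = j247 Ω
Parallel: Z = Z₁Z₂/(Z₁+Z₂), |Z| = 244 Ω, ∠Z = 81.2°

244 Ω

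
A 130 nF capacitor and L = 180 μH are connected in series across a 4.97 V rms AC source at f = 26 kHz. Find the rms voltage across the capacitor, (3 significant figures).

13.2 V

ω = 2πf = 163400 rad/s
X_L = ωL = 29.4 Ω
X_C = 1/(ωC) = 47.1 Ω
Net reactance X = X_L − X_C = -17.7 Ω
Z = − j17.7 Ω
|Z| = √(0² + 17.7²) = 17.7 Ω
I = V/|Z| = 281 mA
V_C = I·|Z_C| = 0.281 × 47.1 = 13.2 V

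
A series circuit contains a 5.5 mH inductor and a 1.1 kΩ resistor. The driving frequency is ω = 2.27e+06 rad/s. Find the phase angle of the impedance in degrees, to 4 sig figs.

84.96°

X_L = ωL = 12480 Ω
Z = 1100 + j12480 Ω
|Z| = √(1100² + 12480²) = 12530 Ω
∠Z = arctan(12480/1100) = 84.96°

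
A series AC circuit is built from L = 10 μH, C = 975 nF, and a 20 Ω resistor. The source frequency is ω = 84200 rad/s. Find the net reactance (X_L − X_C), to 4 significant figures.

-11.34 Ω

X_L = ωL = 0.8420 Ω
X_C = 1/(ωC) = 12.18 Ω
X = 0.8420 − 12.18 = -11.34 Ω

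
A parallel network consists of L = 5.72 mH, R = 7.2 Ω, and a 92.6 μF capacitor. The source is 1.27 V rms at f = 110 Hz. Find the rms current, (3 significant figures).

ω = 2πf = 691.2 rad/s
X_L = ωL = 3.95 Ω
X_C = 1/(ωC) = 15.6 Ω
Parallel: admittances add. Y = 1/R + 1/(jωL) + jωC
Y = (0.139 − j0.189) S
|Y| = 0.235 S → |Z| = 1/|Y| = 4.26 Ω, ∠Z = −∠Y = 53.7°
I = V/|Z| = 1.27/4.26 = 298 mA

298 mA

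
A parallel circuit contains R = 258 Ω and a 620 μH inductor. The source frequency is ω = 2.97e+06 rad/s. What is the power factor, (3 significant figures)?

X_L = ωL = 1840 Ω
Parallel: admittances add. Y = 1/R + 1/(jωL)
Y = (0.00388 − j0.000543) S
|Y| = 0.00391 S → |Z| = 1/|Y| = 256 Ω, ∠Z = −∠Y = 7.98°
cos φ = cos(7.98°) = 0.990

0.990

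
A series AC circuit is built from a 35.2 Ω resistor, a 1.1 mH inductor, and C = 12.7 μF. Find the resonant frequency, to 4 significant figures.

1.347 kHz

ω₀ = 1/√(LC) = 1/√(0.0011 × 1.27e-05) = 8461 rad/s
f₀ = ω₀/(2π) = 1.347 kHz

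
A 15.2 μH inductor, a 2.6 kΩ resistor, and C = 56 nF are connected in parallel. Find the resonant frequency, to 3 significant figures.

ω₀ = 1/√(LC) = 1/√(1.52e-05 × 5.6e-08) = 1.084e+06 rad/s
f₀ = ω₀/(2π) = 173 kHz

173 kHz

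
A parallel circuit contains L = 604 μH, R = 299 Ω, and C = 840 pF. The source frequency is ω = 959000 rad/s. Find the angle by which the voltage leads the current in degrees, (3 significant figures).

15.4°

X_L = ωL = 579 Ω
X_C = 1/(ωC) = 1240 Ω
Parallel: admittances add. Y = 1/R + 1/(jωL) + jωC
Y = (0.00334 − j0.000921) S
|Y| = 0.00347 S → |Z| = 1/|Y| = 288 Ω, ∠Z = −∠Y = 15.4°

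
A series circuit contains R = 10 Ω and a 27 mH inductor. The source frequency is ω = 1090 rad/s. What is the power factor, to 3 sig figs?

0.322

X_L = ωL = 29.4 Ω
Z = 10.0 + j29.4 Ω
|Z| = √(10.0² + 29.4²) = 31.1 Ω
∠Z = arctan(29.4/10.0) = 71.2°
cos φ = cos(71.2°) = 0.322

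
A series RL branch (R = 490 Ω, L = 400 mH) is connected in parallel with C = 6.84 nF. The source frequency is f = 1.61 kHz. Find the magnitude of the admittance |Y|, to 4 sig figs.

ω = 2πf = 10120 rad/s
X_L = ωL = 4046 Ω
X_C = 1/(ωC) = 14450 Ω
Branch 1 (R+jX_L): Z₁ = 490.0 + j4046 Ω, |Z₁| = 4076 Ω
Branch 2 (−jX_C): Z₂ = −j14450 Ω
Parallel: Z = Z₁Z₂/(Z₁+Z₂), |Z| = 5655 Ω, ∠Z = 80.40°
|Y| = 1/|Z| = 176.8 μS

176.8 μS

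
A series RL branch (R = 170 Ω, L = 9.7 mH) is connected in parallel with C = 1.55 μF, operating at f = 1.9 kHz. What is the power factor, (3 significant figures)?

ω = 2πf = 11940 rad/s
X_L = ωL = 116 Ω
X_C = 1/(ωC) = 54.0 Ω
Branch 1 (R+jX_L): Z₁ = 170 + j116 Ω, |Z₁| = 206 Ω
Branch 2 (−jX_C): Z₂ = −j54.0 Ω
Parallel: Z = Z₁Z₂/(Z₁+Z₂), |Z| = 61.5 Ω, ∠Z = -75.7°
cos φ = cos(-75.7°) = 0.247

0.247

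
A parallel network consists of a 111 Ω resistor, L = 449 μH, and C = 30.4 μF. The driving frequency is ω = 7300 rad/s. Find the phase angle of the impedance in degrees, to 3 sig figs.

X_L = ωL = 3.28 Ω
X_C = 1/(ωC) = 4.51 Ω
Parallel: admittances add. Y = 1/R + 1/(jωL) + jωC
Y = (0.00901 − j0.0832) S
|Y| = 0.0837 S → |Z| = 1/|Y| = 12.0 Ω, ∠Z = −∠Y = 83.8°

83.8°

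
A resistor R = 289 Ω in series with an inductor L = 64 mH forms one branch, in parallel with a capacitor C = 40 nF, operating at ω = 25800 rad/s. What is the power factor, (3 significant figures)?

X_L = ωL = 1650 Ω
X_C = 1/(ωC) = 969 Ω
Branch 1 (R+jX_L): Z₁ = 289 + j1650 Ω, |Z₁| = 1680 Ω
Branch 2 (−jX_C): Z₂ = −j969 Ω
Parallel: Z = Z₁Z₂/(Z₁+Z₂), |Z| = 2190 Ω, ∠Z = -77.0°
cos φ = cos(-77.0°) = 0.225

0.225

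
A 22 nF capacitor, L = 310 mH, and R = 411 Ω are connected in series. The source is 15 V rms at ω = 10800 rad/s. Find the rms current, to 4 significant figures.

X_L = ωL = 3348 Ω
X_C = 1/(ωC) = 4209 Ω
Net reactance X = X_L − X_C = -860.8 Ω
Z = 411.0 − j860.8 Ω
|Z| = √(411.0² + 860.8²) = 953.8 Ω
I = V/|Z| = 15/953.8 = 15.73 mA

15.73 mA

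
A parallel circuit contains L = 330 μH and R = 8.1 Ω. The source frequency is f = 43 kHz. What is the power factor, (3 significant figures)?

ω = 2πf = 270200 rad/s
X_L = ωL = 89.2 Ω
Parallel: admittances add. Y = 1/R + 1/(jωL)
Y = (0.123 − j0.0112) S
|Y| = 0.124 S → |Z| = 1/|Y| = 8.07 Ω, ∠Z = −∠Y = 5.19°
cos φ = cos(5.19°) = 0.996

0.996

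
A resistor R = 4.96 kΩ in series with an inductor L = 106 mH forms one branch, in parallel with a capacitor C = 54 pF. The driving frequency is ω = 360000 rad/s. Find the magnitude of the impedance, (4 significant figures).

139600 Ω

X_L = ωL = 38160 Ω
X_C = 1/(ωC) = 51440 Ω
Branch 1 (R+jX_L): Z₁ = 4960 + j38160 Ω, |Z₁| = 38480 Ω
Branch 2 (−jX_C): Z₂ = −j51440 Ω
Parallel: Z = Z₁Z₂/(Z₁+Z₂), |Z| = 139600 Ω, ∠Z = 62.11°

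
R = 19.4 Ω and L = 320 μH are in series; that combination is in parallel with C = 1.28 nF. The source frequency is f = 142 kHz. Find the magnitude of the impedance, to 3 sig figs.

ω = 2πf = 892200 rad/s
X_L = ωL = 286 Ω
X_C = 1/(ωC) = 876 Ω
Branch 1 (R+jX_L): Z₁ = 19.4 + j286 Ω, |Z₁| = 286 Ω
Branch 2 (−jX_C): Z₂ = −j876 Ω
Parallel: Z = Z₁Z₂/(Z₁+Z₂), |Z| = 424 Ω, ∠Z = 84.2°

424 Ω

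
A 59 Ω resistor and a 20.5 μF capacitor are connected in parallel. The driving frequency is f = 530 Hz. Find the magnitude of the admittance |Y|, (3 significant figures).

70.3 mS

ω = 2πf = 3330 rad/s
X_C = 1/(ωC) = 14.6 Ω
Parallel: admittances add. Y = 1/R + jωC
Y = (0.0169 + j0.0683) S
|Y| = 0.0703 S → |Z| = 1/|Y| = 14.2 Ω, ∠Z = −∠Y = -76.1°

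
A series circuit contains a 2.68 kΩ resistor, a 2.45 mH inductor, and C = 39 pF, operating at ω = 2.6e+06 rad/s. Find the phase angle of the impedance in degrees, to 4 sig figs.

-52.49°

X_L = ωL = 6370 Ω
X_C = 1/(ωC) = 9862 Ω
Net reactance X = X_L − X_C = -3492 Ω
Z = 2680 − j3492 Ω
|Z| = √(2680² + 3492²) = 4402 Ω
∠Z = arctan(-3492/2680) = -52.49°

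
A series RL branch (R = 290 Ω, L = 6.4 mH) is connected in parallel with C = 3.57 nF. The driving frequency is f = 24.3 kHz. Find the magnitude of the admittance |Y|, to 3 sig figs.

484 μS

ω = 2πf = 152700 rad/s
X_L = ωL = 977 Ω
X_C = 1/(ωC) = 1830 Ω
Branch 1 (R+jX_L): Z₁ = 290 + j977 Ω, |Z₁| = 1020 Ω
Branch 2 (−jX_C): Z₂ = −j1830 Ω
Parallel: Z = Z₁Z₂/(Z₁+Z₂), |Z| = 2070 Ω, ∠Z = 54.8°
|Y| = 1/|Z| = 484 μS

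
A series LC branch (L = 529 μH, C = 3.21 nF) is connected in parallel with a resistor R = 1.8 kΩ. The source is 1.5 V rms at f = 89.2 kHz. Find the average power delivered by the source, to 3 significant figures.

ω = 2πf = 560500 rad/s
X_L = ωL = 296 Ω
X_C = 1/(ωC) = 556 Ω
Branch 1: Z₁ = R = 1800 Ω
Branch 2 (series LC): Z₂ = j(X_L − X_C) = −j259 Ω
Parallel: Z = Z₁Z₂/(Z₁+Z₂), |Z| = 257 Ω, ∠Z = -81.8°
I = V/|Z| = 5.84 mA
P = VI cos φ = 1.5 × 0.00584 × cos(-81.8°) = 1.25 mW

1.25 mW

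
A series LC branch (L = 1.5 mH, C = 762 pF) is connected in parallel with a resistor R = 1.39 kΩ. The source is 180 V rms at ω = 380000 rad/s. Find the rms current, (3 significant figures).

X_L = ωL = 570 Ω
X_C = 1/(ωC) = 3450 Ω
Branch 1: Z₁ = R = 1390 Ω
Branch 2 (series LC): Z₂ = j(X_L − X_C) = −j2880 Ω
Parallel: Z = Z₁Z₂/(Z₁+Z₂), |Z| = 1250 Ω, ∠Z = -25.7°
I = V/|Z| = 180/1250 = 144 mA

144 mA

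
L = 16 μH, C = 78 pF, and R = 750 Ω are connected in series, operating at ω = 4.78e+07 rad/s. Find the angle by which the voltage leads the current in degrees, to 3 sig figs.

33.5°

X_L = ωL = 765 Ω
X_C = 1/(ωC) = 268 Ω
Net reactance X = X_L − X_C = 497 Ω
Z = 750 + j497 Ω
|Z| = √(750² + 497²) = 899 Ω
∠Z = arctan(497/750) = 33.5°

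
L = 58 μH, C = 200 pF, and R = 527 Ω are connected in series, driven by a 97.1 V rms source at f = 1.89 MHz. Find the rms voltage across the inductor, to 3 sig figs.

113 V

ω = 2πf = 1.188e+07 rad/s
X_L = ωL = 689 Ω
X_C = 1/(ωC) = 421 Ω
Net reactance X = X_L − X_C = 268 Ω
Z = 527 + j268 Ω
|Z| = √(527² + 268²) = 591 Ω
I = V/|Z| = 164 mA
V_L = I·|Z_L| = 0.164 × 689 = 113 V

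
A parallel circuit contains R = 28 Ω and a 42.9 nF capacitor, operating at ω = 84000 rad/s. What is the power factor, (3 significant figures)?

0.995

X_C = 1/(ωC) = 278 Ω
Parallel: admittances add. Y = 1/R + jωC
Y = (0.0357 + j0.00360) S
|Y| = 0.0359 S → |Z| = 1/|Y| = 27.9 Ω, ∠Z = −∠Y = -5.76°
cos φ = cos(-5.76°) = 0.995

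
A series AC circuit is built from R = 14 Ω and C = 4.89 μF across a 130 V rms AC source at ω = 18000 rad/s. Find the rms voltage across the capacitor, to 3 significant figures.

81.9 V

X_C = 1/(ωC) = 11.4 Ω
Z = 14.0 − j11.4 Ω
|Z| = √(14.0² + 11.4²) = 18.0 Ω
I = V/|Z| = 7.21 A
V_C = I·|Z_C| = 7.21 × 11.4 = 81.9 V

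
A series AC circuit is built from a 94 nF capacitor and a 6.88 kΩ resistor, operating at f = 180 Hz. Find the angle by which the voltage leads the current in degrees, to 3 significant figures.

-53.8°

ω = 2πf = 1131 rad/s
X_C = 1/(ωC) = 9410 Ω
Z = 6880 − j9410 Ω
|Z| = √(6880² + 9410²) = 11700 Ω
∠Z = arctan(-9410/6880) = -53.8°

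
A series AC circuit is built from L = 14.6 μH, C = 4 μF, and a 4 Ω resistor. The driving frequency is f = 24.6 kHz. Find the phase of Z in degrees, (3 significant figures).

9.08°

ω = 2πf = 154600 rad/s
X_L = ωL = 2.26 Ω
X_C = 1/(ωC) = 1.62 Ω
Net reactance X = X_L − X_C = 0.639 Ω
Z = 4.00 + j0.639 Ω
|Z| = √(4.00² + 0.639²) = 4.05 Ω
∠Z = arctan(0.639/4.00) = 9.08°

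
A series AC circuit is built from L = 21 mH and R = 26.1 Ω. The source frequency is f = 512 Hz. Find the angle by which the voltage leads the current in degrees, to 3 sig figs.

68.9°

ω = 2πf = 3217 rad/s
X_L = ωL = 67.6 Ω
Z = 26.1 + j67.6 Ω
|Z| = √(26.1² + 67.6²) = 72.4 Ω
∠Z = arctan(67.6/26.1) = 68.9°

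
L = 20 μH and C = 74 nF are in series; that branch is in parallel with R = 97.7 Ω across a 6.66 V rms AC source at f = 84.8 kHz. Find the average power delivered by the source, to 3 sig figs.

ω = 2πf = 532800 rad/s
X_L = ωL = 10.7 Ω
X_C = 1/(ωC) = 25.4 Ω
Branch 1: Z₁ = R = 97.7 Ω
Branch 2 (series LC): Z₂ = j(X_L − X_C) = −j14.7 Ω
Parallel: Z = Z₁Z₂/(Z₁+Z₂), |Z| = 14.5 Ω, ∠Z = -81.4°
I = V/|Z| = 458 mA
P = VI cos φ = 6.66 × 0.458 × cos(-81.4°) = 454 mW

454 mW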